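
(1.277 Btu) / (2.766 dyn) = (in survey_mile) 3.027e+04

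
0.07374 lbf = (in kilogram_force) 0.03345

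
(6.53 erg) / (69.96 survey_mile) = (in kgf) 5.914e-13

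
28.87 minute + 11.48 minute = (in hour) 0.6725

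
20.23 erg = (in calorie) 4.835e-07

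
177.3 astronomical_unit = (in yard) 2.901e+13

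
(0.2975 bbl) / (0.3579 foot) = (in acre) 0.0001071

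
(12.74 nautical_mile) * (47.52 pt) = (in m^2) 395.5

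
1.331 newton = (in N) 1.331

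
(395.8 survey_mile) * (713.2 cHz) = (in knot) 8.831e+06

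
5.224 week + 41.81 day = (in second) 6.772e+06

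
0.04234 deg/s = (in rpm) 0.007057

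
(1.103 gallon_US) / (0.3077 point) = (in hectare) 0.003846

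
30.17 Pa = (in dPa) 301.7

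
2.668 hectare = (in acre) 6.593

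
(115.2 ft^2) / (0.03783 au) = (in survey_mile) 1.175e-12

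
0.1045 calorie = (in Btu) 0.0004144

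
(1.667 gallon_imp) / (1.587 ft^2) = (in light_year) 5.433e-18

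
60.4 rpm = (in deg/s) 362.4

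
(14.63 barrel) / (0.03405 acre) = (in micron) 1.688e+04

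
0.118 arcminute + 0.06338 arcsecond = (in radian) 3.463e-05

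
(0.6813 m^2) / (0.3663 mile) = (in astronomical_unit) 7.726e-15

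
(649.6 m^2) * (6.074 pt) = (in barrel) 8.755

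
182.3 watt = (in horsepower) 0.2445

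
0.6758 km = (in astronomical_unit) 4.517e-09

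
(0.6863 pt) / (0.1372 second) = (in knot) 0.00343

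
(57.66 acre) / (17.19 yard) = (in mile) 9.224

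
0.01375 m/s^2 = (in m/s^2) 0.01375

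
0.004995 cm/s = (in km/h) 0.0001798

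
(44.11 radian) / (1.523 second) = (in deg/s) 1659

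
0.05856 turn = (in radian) 0.3679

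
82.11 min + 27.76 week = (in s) 1.679e+07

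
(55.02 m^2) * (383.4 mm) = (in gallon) 5573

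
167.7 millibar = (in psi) 2.432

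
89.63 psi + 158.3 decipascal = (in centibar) 618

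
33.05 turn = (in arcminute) 7.139e+05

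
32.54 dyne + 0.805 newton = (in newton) 0.8053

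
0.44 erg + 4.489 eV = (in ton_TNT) 1.052e-17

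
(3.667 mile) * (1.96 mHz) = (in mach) 0.03397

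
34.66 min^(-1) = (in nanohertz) 5.777e+08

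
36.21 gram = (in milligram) 3.621e+04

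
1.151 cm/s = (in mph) 0.02575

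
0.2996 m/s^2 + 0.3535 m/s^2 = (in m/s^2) 0.6531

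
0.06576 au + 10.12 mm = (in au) 0.06576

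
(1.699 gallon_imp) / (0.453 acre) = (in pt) 0.01194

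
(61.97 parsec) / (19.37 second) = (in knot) 1.919e+17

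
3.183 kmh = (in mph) 1.978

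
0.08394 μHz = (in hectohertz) 8.394e-10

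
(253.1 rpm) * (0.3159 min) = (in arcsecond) 1.036e+08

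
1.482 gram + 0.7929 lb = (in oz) 12.74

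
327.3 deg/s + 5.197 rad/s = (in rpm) 104.2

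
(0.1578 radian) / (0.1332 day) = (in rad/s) 1.371e-05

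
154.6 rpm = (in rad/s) 16.19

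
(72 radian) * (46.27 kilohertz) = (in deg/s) 1.909e+08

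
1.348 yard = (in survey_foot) 4.044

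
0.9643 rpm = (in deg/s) 5.786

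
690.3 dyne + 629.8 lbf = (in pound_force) 629.8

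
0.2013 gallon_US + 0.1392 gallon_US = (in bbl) 0.008107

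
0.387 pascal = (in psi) 5.613e-05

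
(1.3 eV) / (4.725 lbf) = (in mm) 9.91e-18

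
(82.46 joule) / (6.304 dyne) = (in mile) 812.8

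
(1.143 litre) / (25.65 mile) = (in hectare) 2.769e-12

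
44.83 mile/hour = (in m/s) 20.04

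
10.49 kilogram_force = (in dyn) 1.029e+07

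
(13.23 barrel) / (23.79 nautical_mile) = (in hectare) 4.774e-09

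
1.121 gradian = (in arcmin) 60.53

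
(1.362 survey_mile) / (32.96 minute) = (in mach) 0.003255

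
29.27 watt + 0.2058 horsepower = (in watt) 182.7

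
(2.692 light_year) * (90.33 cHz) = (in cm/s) 2.301e+18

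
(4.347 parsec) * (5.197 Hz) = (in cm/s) 6.971e+19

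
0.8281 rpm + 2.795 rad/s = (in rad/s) 2.882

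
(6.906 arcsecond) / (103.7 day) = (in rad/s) 3.737e-12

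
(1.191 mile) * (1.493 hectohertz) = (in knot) 5.563e+05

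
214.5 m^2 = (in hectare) 0.02145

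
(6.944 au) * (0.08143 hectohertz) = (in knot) 1.644e+13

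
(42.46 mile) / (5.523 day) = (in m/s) 0.1432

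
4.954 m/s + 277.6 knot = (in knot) 287.2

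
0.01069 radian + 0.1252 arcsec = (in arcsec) 2205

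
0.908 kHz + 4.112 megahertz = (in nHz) 4.113e+15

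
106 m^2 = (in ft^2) 1141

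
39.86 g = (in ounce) 1.406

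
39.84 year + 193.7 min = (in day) 1.454e+04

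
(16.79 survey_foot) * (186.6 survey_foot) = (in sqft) 3133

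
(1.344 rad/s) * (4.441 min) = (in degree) 2.052e+04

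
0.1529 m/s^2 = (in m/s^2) 0.1529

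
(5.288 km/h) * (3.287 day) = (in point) 1.183e+09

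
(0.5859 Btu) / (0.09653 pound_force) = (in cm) 1.44e+05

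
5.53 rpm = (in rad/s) 0.5791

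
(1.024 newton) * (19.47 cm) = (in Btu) 0.000189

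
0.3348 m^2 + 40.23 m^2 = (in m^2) 40.56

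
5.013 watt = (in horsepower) 0.006723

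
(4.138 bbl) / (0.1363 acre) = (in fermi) 1.193e+12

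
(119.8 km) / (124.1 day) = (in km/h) 0.04022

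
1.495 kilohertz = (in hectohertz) 14.95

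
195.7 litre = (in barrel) 1.231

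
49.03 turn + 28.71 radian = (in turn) 53.6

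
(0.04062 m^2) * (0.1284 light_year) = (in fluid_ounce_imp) 1.737e+18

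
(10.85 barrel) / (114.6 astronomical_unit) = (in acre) 2.486e-17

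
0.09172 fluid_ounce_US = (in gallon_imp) 0.0005967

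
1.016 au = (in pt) 4.308e+14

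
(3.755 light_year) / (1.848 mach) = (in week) 9.335e+07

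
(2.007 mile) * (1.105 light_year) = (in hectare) 3.377e+15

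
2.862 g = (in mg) 2862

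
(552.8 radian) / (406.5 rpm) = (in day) 0.0001503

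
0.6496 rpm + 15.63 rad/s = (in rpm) 149.9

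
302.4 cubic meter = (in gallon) 7.989e+04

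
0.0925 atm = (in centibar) 9.373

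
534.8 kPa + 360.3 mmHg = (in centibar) 582.8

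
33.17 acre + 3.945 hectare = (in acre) 42.92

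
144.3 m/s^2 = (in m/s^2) 144.3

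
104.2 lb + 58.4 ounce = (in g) 4.892e+04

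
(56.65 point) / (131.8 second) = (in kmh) 0.0005459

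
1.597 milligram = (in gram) 0.001597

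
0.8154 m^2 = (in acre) 0.0002015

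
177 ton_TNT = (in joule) 7.406e+11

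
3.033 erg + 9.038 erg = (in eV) 7.534e+12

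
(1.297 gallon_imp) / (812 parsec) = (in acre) 5.815e-26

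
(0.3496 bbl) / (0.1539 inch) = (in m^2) 14.22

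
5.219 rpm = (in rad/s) 0.5465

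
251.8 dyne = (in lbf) 0.0005661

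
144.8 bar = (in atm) 142.9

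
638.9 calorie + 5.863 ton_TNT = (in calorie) 5.863e+09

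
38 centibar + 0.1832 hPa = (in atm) 0.3752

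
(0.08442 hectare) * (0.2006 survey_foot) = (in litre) 5.162e+04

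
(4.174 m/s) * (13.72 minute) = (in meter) 3436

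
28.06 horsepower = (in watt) 2.092e+04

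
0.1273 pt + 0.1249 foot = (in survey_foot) 0.125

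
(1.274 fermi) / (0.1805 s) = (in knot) 1.372e-14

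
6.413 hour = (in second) 2.309e+04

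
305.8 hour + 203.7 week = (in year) 3.941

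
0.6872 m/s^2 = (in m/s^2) 0.6872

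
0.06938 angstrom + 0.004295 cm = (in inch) 0.001691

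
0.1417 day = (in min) 204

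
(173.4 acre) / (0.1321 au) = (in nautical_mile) 1.917e-08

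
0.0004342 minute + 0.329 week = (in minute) 3316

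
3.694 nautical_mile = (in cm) 6.841e+05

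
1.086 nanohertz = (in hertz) 1.086e-09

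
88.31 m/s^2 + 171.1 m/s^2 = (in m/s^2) 259.4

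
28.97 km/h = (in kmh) 28.97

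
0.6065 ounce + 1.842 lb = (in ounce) 30.08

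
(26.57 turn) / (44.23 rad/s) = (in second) 3.774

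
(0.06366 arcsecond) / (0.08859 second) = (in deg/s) 0.0001996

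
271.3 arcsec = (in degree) 0.07536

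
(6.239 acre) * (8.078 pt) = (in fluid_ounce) 2.433e+06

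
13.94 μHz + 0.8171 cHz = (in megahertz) 8.185e-09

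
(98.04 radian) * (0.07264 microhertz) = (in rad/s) 7.122e-06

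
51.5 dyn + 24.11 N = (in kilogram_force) 2.459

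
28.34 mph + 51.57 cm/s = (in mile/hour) 29.49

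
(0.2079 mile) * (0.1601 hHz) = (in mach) 15.73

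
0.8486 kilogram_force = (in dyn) 8.322e+05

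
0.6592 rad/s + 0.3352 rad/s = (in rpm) 9.496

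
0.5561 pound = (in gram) 252.2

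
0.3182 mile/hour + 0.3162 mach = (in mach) 0.3166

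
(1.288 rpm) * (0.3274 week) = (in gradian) 1.7e+06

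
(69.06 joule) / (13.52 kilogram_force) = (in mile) 0.0003237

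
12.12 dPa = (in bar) 1.212e-05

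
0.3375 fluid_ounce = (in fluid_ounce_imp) 0.3513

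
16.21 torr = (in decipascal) 2.161e+04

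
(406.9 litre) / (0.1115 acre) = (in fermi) 9.018e+11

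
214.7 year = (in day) 7.837e+04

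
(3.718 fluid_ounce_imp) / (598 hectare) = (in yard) 1.932e-11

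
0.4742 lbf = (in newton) 2.109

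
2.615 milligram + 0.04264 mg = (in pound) 5.859e-06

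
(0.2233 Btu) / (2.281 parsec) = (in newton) 3.347e-15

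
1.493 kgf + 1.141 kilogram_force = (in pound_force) 5.807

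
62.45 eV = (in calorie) 2.391e-18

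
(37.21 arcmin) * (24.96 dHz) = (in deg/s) 1.548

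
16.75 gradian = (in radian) 0.2631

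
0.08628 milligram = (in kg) 8.628e-08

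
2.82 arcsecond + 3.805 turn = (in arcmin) 8.219e+04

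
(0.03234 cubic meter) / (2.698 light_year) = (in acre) 3.131e-22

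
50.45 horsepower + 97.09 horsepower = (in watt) 1.1e+05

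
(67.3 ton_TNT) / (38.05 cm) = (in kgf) 7.546e+10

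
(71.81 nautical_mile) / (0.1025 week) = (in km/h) 7.723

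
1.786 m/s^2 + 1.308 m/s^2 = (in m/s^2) 3.094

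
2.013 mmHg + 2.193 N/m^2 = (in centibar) 0.2706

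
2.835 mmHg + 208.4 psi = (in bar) 14.37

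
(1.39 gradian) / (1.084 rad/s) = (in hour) 5.595e-06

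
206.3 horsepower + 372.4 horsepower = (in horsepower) 578.7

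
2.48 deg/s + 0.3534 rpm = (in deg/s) 4.6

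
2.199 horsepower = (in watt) 1640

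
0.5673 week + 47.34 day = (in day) 51.31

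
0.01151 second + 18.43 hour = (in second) 6.635e+04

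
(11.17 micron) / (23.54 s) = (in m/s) 4.745e-07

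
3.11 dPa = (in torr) 0.002333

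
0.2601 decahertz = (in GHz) 2.601e-09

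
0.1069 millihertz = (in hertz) 0.0001069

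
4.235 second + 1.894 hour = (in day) 0.07897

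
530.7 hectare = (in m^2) 5.307e+06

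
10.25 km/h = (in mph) 6.369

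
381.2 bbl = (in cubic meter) 60.61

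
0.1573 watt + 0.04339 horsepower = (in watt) 32.51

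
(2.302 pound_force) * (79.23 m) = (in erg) 8.113e+09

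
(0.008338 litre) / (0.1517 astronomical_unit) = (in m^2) 3.674e-16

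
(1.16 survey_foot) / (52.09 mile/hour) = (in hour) 4.218e-06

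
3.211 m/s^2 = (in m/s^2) 3.211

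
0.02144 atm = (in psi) 0.3151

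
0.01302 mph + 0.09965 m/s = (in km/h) 0.3797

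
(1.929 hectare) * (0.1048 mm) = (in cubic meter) 2.022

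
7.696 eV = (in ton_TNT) 2.947e-28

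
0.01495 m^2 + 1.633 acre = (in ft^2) 7.113e+04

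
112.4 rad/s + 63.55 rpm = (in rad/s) 119.1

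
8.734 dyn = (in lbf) 1.963e-05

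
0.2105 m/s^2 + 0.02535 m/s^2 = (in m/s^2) 0.2359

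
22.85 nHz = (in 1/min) 1.371e-06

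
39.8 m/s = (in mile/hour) 89.03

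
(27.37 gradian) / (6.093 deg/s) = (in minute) 0.06738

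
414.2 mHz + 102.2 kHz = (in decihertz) 1.022e+06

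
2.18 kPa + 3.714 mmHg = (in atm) 0.0264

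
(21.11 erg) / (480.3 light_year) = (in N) 4.646e-25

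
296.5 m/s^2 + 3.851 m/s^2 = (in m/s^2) 300.4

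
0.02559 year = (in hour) 224.2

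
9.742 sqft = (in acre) 0.0002236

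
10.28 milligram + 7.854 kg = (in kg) 7.854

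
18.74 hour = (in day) 0.7808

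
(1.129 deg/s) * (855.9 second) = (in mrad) 1.687e+04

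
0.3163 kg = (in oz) 11.16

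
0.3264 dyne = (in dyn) 0.3264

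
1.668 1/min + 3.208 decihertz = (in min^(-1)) 20.92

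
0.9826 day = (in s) 8.49e+04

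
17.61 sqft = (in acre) 0.0004043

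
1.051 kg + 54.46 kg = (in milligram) 5.551e+07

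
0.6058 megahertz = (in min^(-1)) 3.635e+07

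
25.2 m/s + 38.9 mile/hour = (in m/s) 42.59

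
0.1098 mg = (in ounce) 3.873e-06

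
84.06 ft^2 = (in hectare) 0.0007809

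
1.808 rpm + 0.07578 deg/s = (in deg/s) 10.92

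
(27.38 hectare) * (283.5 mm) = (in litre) 7.762e+07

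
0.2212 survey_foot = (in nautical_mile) 3.64e-05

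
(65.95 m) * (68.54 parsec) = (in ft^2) 1.501e+21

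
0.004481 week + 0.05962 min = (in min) 45.23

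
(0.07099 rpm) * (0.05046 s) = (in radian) 0.0003751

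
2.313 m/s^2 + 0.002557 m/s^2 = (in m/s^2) 2.316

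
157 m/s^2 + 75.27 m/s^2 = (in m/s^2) 232.3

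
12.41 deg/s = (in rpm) 2.068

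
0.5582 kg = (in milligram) 5.582e+05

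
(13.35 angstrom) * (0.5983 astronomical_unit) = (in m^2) 119.5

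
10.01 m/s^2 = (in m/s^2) 10.01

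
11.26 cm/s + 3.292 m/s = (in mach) 0.009999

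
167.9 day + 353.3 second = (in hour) 4030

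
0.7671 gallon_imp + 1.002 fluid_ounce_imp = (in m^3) 0.003516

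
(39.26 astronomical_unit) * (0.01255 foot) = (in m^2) 2.247e+10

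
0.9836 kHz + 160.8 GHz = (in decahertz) 1.608e+10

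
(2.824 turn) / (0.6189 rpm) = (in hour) 0.07605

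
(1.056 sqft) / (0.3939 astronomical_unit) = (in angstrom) 0.01665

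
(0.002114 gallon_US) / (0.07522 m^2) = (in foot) 0.000349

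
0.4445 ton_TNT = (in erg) 1.86e+16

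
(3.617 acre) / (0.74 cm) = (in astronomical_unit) 1.322e-05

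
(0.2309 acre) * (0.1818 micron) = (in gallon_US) 0.04488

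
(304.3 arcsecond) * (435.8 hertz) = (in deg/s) 36.84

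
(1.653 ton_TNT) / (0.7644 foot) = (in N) 2.968e+10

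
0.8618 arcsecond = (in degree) 0.0002394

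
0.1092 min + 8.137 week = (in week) 8.137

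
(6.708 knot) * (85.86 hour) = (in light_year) 1.127e-10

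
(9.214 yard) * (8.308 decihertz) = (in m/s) 7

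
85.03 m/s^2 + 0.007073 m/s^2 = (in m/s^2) 85.04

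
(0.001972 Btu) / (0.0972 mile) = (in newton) 0.0133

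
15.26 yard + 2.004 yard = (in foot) 51.79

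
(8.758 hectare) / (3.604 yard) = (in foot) 8.719e+04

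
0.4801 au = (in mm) 7.182e+13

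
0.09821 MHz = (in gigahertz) 9.821e-05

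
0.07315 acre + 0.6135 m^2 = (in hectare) 0.02966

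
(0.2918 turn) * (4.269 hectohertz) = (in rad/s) 782.7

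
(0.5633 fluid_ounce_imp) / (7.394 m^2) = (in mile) 1.345e-09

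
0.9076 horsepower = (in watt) 676.8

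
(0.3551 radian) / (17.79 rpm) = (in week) 3.152e-07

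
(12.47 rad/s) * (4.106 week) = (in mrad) 3.097e+10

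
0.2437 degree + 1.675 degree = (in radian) 0.03349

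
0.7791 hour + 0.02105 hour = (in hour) 0.8002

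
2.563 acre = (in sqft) 1.116e+05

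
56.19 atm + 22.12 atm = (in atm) 78.31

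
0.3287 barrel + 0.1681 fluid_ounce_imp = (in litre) 52.26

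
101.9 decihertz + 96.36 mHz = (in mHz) 1.029e+04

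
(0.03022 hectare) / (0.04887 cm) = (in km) 618.4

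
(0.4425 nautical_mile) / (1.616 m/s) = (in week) 0.0008385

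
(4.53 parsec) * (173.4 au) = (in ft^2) 3.903e+31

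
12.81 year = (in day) 4676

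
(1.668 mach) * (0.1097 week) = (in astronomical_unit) 0.0002519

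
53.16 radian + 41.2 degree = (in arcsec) 1.111e+07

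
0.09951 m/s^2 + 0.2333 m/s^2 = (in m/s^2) 0.3328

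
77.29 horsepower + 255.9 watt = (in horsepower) 77.63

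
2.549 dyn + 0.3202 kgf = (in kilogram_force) 0.3202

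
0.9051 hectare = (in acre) 2.237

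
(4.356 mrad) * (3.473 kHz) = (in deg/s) 866.8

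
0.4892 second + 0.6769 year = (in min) 3.558e+05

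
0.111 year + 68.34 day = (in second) 9.405e+06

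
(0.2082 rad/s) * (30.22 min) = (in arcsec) 7.787e+07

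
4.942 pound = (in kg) 2.242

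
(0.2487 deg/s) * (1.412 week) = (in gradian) 2.36e+05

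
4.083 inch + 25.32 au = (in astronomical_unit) 25.32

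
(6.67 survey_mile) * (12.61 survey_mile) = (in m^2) 2.178e+08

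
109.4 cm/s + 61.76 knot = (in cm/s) 3287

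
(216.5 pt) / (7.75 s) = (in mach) 2.894e-05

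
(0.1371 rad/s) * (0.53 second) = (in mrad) 72.66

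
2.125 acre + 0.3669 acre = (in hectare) 1.008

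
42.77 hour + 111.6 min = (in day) 1.86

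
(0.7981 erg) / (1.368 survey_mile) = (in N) 3.625e-11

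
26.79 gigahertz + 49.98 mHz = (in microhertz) 2.679e+16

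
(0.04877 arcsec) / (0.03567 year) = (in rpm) 2.007e-12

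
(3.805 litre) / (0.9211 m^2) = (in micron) 4131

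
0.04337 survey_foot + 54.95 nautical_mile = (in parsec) 3.298e-12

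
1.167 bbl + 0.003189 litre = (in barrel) 1.167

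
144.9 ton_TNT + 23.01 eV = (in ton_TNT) 144.9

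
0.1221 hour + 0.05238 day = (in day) 0.05747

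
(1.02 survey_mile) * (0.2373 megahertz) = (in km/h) 1.402e+09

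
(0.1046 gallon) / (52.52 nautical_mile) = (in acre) 1.006e-12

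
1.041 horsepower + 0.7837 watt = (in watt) 777.1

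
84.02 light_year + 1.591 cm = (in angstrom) 7.949e+27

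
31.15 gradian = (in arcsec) 1.009e+05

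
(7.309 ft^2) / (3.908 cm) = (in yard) 19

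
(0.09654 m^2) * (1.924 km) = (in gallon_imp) 4.086e+04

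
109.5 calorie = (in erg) 4.581e+09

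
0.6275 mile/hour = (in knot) 0.5453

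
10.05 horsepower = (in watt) 7494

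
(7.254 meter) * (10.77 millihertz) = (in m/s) 0.07813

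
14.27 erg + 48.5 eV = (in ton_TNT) 3.411e-16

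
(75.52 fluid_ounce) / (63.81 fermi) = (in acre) 8.649e+06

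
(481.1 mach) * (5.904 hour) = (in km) 3.482e+06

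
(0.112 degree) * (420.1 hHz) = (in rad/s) 82.12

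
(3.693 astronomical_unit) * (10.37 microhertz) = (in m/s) 5.729e+06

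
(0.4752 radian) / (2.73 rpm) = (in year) 5.271e-08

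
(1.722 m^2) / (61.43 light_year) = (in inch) 1.167e-16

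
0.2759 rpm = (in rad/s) 0.02889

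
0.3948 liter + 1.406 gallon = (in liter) 5.717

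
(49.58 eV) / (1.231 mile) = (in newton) 4.01e-21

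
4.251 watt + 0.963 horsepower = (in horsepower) 0.9687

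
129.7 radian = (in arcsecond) 2.675e+07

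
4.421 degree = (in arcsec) 1.592e+04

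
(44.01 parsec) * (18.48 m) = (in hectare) 2.51e+15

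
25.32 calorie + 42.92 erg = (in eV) 6.612e+20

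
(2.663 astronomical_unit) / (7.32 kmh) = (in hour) 5.442e+07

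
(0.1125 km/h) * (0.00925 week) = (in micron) 1.748e+08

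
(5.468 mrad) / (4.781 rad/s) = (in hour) 3.177e-07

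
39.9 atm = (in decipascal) 4.043e+07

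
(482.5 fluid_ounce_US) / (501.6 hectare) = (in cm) 2.845e-07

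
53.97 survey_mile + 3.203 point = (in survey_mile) 53.97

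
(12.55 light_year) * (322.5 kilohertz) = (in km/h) 1.378e+23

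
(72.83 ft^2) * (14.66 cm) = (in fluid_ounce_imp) 3.491e+04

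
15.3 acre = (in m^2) 6.192e+04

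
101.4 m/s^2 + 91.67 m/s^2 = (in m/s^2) 193.1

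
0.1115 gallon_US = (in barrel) 0.002655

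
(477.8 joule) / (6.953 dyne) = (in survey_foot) 2.255e+07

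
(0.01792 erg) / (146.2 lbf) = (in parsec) 8.93e-29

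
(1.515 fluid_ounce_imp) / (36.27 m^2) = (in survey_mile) 7.375e-10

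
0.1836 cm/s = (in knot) 0.003569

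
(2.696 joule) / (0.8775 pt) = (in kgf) 888.1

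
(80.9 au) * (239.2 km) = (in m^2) 2.895e+18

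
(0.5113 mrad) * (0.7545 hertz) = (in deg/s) 0.0221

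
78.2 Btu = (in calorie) 1.972e+04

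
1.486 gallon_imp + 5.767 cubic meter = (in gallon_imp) 1270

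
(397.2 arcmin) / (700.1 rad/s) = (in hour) 4.584e-08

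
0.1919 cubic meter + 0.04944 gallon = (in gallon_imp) 42.25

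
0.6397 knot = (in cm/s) 32.91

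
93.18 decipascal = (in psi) 0.001351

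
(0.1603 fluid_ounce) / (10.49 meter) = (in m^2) 4.519e-07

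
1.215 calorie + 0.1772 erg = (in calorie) 1.215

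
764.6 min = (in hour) 12.74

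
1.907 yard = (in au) 1.166e-11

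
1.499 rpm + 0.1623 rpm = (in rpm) 1.661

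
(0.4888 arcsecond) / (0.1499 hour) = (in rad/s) 4.391e-09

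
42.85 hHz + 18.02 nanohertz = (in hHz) 42.85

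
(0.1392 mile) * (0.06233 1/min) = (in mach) 0.0006835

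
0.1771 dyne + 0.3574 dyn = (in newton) 5.345e-06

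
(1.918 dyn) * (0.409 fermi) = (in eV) 0.04896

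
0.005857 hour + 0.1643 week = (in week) 0.1643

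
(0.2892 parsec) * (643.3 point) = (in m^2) 2.025e+15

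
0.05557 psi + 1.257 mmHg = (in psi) 0.07988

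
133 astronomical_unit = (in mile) 1.236e+10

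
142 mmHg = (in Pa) 1.893e+04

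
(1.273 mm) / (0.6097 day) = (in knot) 4.697e-08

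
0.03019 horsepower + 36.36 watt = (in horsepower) 0.07895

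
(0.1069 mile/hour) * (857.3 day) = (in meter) 3.54e+06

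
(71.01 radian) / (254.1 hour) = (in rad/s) 7.763e-05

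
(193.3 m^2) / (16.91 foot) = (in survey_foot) 123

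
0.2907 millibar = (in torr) 0.218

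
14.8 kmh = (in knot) 7.991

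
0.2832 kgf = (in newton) 2.777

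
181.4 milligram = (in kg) 0.0001814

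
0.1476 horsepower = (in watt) 110.1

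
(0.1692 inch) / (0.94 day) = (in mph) 1.184e-07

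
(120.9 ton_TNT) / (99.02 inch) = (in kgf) 2.051e+10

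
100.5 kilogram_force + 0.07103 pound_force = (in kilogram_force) 100.5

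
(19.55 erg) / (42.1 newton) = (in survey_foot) 1.524e-07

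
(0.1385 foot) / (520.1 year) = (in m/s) 2.574e-12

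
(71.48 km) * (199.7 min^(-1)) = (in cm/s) 2.379e+07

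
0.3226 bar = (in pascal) 3.226e+04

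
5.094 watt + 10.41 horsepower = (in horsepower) 10.42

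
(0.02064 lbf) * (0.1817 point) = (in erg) 58.85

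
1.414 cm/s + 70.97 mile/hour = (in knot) 61.7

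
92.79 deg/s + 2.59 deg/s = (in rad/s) 1.665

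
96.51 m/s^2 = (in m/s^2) 96.51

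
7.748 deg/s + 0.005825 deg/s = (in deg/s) 7.754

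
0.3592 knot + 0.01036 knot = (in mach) 0.0005583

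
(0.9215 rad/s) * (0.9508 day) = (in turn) 1.205e+04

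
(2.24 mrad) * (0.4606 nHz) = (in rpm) 9.852e-12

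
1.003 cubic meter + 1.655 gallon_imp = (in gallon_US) 267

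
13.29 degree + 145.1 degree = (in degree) 158.4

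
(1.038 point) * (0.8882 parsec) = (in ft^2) 1.08e+14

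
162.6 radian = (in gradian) 1.035e+04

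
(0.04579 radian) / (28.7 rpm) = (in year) 4.831e-10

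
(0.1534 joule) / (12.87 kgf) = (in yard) 0.001329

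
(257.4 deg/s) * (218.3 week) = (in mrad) 5.931e+11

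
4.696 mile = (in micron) 7.557e+09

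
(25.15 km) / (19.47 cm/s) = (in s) 1.292e+05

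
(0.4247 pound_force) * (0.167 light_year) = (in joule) 2.985e+15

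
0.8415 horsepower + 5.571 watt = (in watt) 633.1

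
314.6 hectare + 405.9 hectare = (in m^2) 7.205e+06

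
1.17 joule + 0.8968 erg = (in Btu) 0.001109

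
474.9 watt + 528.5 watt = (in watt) 1003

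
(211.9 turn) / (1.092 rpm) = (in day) 0.1348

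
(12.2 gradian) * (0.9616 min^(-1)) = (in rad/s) 0.003071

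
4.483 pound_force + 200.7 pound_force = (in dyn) 9.127e+07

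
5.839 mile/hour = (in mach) 0.007666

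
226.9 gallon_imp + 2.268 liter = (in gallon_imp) 227.4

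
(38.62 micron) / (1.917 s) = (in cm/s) 0.002015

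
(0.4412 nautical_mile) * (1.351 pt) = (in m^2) 0.3894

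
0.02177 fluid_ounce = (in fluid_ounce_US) 0.02177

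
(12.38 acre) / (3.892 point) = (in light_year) 3.857e-09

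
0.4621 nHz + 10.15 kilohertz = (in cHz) 1.015e+06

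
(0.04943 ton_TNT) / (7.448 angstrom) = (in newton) 2.777e+17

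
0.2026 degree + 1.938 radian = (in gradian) 123.6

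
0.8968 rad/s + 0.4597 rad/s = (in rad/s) 1.357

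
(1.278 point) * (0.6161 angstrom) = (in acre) 6.864e-18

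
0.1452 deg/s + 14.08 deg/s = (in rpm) 2.371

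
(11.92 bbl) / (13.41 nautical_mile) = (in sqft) 0.0008214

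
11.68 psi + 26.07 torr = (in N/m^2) 8.401e+04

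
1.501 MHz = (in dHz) 1.501e+07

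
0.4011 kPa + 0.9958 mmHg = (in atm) 0.005269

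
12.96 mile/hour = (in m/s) 5.794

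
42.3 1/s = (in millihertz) 4.23e+04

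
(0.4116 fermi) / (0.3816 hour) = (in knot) 5.824e-19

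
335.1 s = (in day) 0.003878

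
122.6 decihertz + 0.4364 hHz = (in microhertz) 5.59e+07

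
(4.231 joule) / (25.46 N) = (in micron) 1.662e+05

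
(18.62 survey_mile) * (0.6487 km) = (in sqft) 2.092e+08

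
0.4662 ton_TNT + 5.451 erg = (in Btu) 1.849e+06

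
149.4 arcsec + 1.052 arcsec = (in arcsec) 150.5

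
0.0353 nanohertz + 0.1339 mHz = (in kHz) 1.339e-07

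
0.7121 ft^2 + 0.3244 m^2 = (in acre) 9.651e-05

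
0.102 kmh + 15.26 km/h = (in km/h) 15.36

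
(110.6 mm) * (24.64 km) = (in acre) 0.6734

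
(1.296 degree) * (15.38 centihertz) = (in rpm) 0.03322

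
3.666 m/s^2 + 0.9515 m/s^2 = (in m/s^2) 4.617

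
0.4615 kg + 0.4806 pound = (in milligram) 6.795e+05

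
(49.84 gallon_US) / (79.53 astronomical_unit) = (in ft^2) 1.707e-13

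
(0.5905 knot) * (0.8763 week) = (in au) 1.076e-06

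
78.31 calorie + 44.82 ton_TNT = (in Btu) 1.777e+08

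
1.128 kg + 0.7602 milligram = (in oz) 39.79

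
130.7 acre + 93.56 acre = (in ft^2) 9.769e+06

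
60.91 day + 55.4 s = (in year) 0.1669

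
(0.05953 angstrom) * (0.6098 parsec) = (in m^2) 1.12e+05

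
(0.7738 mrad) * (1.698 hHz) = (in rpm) 1.255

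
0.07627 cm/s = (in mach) 2.24e-06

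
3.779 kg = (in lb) 8.331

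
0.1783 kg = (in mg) 1.783e+05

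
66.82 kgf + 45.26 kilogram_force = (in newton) 1099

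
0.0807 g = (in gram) 0.0807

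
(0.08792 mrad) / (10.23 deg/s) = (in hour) 1.368e-07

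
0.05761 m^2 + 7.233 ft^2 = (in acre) 0.0001803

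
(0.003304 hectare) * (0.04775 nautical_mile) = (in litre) 2.922e+06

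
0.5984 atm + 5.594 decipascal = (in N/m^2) 6.063e+04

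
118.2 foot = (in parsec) 1.168e-15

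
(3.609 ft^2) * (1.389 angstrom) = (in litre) 4.657e-08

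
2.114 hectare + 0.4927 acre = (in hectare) 2.313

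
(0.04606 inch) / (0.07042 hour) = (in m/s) 4.615e-06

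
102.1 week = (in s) 6.175e+07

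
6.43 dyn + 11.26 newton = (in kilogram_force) 1.148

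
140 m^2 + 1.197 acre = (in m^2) 4984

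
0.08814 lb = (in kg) 0.03998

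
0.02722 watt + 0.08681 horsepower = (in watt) 64.76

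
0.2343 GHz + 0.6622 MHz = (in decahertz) 2.35e+07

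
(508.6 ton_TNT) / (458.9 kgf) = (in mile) 2.938e+05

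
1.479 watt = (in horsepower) 0.001983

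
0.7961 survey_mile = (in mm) 1.281e+06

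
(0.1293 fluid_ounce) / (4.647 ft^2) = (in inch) 0.0003487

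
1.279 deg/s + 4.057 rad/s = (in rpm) 38.95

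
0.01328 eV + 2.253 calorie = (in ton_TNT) 2.253e-09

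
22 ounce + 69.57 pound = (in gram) 3.218e+04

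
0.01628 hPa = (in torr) 0.01221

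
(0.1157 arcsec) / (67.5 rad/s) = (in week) 1.374e-14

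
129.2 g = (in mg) 1.292e+05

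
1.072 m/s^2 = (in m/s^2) 1.072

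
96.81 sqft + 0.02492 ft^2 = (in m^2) 8.996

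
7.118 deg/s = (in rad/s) 0.1242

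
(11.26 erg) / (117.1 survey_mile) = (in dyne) 5.975e-07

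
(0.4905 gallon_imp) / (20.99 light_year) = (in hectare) 1.123e-24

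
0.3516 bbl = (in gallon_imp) 12.3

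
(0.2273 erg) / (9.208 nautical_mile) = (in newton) 1.333e-12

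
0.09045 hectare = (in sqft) 9736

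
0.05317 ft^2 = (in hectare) 4.94e-07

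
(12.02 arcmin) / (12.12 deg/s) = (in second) 0.01653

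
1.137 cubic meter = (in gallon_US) 300.4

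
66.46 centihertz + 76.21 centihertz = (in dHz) 14.27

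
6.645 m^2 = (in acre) 0.001642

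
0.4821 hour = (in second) 1736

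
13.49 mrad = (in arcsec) 2783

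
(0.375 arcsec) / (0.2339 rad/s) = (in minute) 1.295e-07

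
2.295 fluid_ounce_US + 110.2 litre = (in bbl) 0.6936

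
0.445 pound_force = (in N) 1.979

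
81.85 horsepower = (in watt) 6.104e+04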